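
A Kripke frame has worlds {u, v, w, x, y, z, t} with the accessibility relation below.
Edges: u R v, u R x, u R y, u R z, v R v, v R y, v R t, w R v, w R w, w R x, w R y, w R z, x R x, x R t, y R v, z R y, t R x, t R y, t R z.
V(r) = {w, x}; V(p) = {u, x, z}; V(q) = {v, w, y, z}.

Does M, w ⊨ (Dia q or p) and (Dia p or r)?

Yes

At w: Dia q or p is true, Dia p or r is true, so (Dia q or p) and (Dia p or r) is true.
  At w: Dia q is true, p is false, so Dia q or p is true.
    At w: Dia q requires q at some successor in {v, w, x, y, z}.
      q holds at v, so Dia q is true at w.
  At w: Dia p is true, r is true, so Dia p or r is true.
    At w: Dia p requires p at some successor in {v, w, x, y, z}.
      p holds at x, so Dia p is true at w.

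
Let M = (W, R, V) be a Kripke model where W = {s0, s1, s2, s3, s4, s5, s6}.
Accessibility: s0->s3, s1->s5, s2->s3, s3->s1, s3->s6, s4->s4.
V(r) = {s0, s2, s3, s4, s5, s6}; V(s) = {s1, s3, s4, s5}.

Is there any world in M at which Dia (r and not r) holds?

Recall that Dia ψ holds at a world iff ψ holds at some accessible world.
Let φ = Dia (r and not r). Evaluate φ at each world:
  s0 (successors {s3}): φ is false.
  s1 (successors {s5}): φ is false.
  s2 (successors {s3}): φ is false.
  s3 (successors {s1, s6}): φ is false.
  s4 (successors {s4}): φ is false.
  s5 (successors ∅): φ is false.
  s6 (successors ∅): φ is false.
For instance, at s2:
  At s2: Dia (r and not r) requires r and not r at some successor in {s3}.
    At s3: r and not r is false.
  So Dia (r and not r) is false at s2.

No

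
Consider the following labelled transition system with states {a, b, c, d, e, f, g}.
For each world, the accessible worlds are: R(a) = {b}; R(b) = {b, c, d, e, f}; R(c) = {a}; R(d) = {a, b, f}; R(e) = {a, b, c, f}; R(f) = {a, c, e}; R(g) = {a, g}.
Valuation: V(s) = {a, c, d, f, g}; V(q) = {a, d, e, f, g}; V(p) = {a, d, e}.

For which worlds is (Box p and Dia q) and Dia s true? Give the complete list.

c

Recall that Box ψ holds at a world iff ψ holds at every accessible world, and Dia ψ holds iff ψ holds at some accessible world.
Let φ = (Box p and Dia q) and Dia s. Evaluate φ at each world:
  a (successors {b}): φ is false.
  b (successors {b, c, d, e, f}): φ is false.
  c (successors {a}): φ is true.
  d (successors {a, b, f}): φ is false.
  e (successors {a, b, c, f}): φ is false.
  f (successors {a, c, e}): φ is false.
  g (successors {a, g}): φ is false.
For instance, at e:
  At e: Box p and Dia q is false, Dia s is true, so (Box p and Dia q) and Dia s is false.
    At e: Box p is false, Dia q is true, so Box p and Dia q is false.
      At e: Box p requires p at every successor {a, b, c, f}.
        p fails at b, so Box p is false at e.
      At e: Dia q requires q at some successor in {a, b, c, f}.
        q holds at a, so Dia q is true at e.
    At e: Dia s requires s at some successor in {a, b, c, f}.
      s holds at a, so Dia s is true at e.
Satisfying worlds: {c}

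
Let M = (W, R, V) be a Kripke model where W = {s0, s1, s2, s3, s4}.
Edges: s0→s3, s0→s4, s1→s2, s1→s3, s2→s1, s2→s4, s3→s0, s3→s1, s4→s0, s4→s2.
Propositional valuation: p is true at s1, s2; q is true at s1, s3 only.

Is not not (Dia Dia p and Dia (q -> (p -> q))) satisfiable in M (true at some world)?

Yes

Recall that Dia ψ holds at a world iff ψ holds at some accessible world.
Let φ = not not (Dia Dia p and Dia (q -> (p -> q))). Evaluate φ at each world:
  s0 (successors {s3, s4}): φ is true.
  s1 (successors {s2, s3}): φ is true.
  s2 (successors {s1, s4}): φ is true.
  s3 (successors {s0, s1}): φ is true.
  s4 (successors {s0, s2}): φ is true.
Detail at s0 (witness):
  At s0: not (Dia Dia p and Dia (q -> (p -> q))) is false, so not not (Dia Dia p and Dia (q -> (p -> q))) is true.
    At s0: Dia Dia p and Dia (q -> (p -> q)) is true, so not (Dia Dia p and Dia (q -> (p -> q))) is false.
      At s0: Dia Dia p is true, Dia (q -> (p -> q)) is true, so Dia Dia p and Dia (q -> (p -> q)) is true.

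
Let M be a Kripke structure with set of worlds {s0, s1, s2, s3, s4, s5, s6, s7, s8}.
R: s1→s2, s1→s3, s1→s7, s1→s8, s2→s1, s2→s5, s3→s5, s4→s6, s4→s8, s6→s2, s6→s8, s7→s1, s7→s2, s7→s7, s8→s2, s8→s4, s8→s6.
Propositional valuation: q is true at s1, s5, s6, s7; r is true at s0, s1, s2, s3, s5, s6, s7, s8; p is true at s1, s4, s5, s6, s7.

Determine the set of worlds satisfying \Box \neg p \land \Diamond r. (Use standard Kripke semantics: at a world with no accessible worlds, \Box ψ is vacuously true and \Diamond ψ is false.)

Let φ = \Box \neg p \land \Diamond r. Evaluate φ at each world:
  s0 (successors ∅): φ is false.
  s1 (successors {s2, s3, s7, s8}): φ is false.
  s2 (successors {s1, s5}): φ is false.
  s3 (successors {s5}): φ is false.
  s4 (successors {s6, s8}): φ is false.
  s5 (successors ∅): φ is false.
  s6 (successors {s2, s8}): φ is true.
  s7 (successors {s1, s2, s7}): φ is false.
  s8 (successors {s2, s4, s6}): φ is false.
For instance, at s8:
  At s8: \Box \neg p is false, \Diamond r is true, so \Box \neg p \land \Diamond r is false.
    At s8: \Box \neg p requires \neg p at every successor {s2, s4, s6}.
      \neg p fails at s4, so \Box \neg p is false at s8.
    At s8: \Diamond r requires r at some successor in {s2, s4, s6}.
      r holds at s2, so \Diamond r is true at s8.
Satisfying worlds: {s6}

s6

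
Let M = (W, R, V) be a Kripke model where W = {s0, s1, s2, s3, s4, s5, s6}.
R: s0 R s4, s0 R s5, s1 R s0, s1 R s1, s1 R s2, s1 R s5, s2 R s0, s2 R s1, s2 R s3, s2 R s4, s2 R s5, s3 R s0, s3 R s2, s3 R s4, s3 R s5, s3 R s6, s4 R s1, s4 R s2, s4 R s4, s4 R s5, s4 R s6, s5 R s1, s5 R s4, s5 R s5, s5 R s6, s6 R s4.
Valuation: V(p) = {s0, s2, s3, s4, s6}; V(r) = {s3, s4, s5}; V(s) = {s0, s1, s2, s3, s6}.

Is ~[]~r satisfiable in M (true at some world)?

Yes

Let φ = ~[]~r. Evaluate φ at each world:
  s0 (successors {s4, s5}): φ is true.
  s1 (successors {s0, s1, s2, s5}): φ is true.
  s2 (successors {s0, s1, s3, s4, s5}): φ is true.
  s3 (successors {s0, s2, s4, s5, s6}): φ is true.
  s4 (successors {s1, s2, s4, s5, s6}): φ is true.
  s5 (successors {s1, s4, s5, s6}): φ is true.
  s6 (successors {s4}): φ is true.
Detail at s0 (witness):
  At s0: []~r is false, so ~[]~r is true.
    At s0: []~r requires ~r at every successor {s4, s5}.
      ~r fails at s4, so []~r is false at s0.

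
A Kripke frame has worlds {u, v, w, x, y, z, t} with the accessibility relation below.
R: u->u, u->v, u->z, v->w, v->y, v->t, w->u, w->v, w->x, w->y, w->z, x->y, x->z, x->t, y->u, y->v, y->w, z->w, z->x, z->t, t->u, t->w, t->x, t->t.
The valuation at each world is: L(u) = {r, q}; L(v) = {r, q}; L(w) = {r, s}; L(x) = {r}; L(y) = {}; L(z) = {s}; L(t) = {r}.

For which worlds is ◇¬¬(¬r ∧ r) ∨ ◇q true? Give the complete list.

Let φ = ◇¬¬(¬r ∧ r) ∨ ◇q. Evaluate φ at each world:
  u (successors {u, v, z}): φ is true.
  v (successors {w, y, t}): φ is false.
  w (successors {u, v, x, y, z}): φ is true.
  x (successors {y, z, t}): φ is false.
  y (successors {u, v, w}): φ is true.
  z (successors {w, x, t}): φ is false.
  t (successors {u, w, x, t}): φ is true.
For instance, at v:
  At v: ◇¬¬(¬r ∧ r) is false, ◇q is false, so ◇¬¬(¬r ∧ r) ∨ ◇q is false.
    At v: ◇¬¬(¬r ∧ r) requires ¬¬(¬r ∧ r) at some successor in {w, y, t}.
      At w: ¬¬(¬r ∧ r) is false.
      At y: ¬¬(¬r ∧ r) is false.
      At t: ¬¬(¬r ∧ r) is false.
    So ◇¬¬(¬r ∧ r) is false at v.
    At v: ◇q requires q at some successor in {w, y, t}.
      At w: q is false.
      At y: q is false.
      At t: q is false.
    So ◇q is false at v.
Satisfying worlds: {u, w, y, t}

u, w, y, t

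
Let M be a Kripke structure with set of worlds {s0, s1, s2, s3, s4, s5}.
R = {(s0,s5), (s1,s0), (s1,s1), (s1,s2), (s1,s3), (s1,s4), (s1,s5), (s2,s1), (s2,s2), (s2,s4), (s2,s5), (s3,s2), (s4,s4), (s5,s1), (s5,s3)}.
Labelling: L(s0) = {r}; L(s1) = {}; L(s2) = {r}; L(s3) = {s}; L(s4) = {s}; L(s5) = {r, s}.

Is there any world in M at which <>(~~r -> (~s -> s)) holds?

Yes

Recall that <>ψ holds at a world iff ψ holds at some accessible world.
Let φ = <>(~~r -> (~s -> s)). Evaluate φ at each world:
  s0 (successors {s5}): φ is true.
  s1 (successors {s0, s1, s2, s3, s4, s5}): φ is true.
  s2 (successors {s1, s2, s4, s5}): φ is true.
  s3 (successors {s2}): φ is false.
  s4 (successors {s4}): φ is true.
  s5 (successors {s1, s3}): φ is true.
Detail at s0 (witness):
  At s0: <>(~~r -> (~s -> s)) requires ~~r -> (~s -> s) at some successor in {s5}.
    ~~r -> (~s -> s) holds at s5, so <>(~~r -> (~s -> s)) is true at s0.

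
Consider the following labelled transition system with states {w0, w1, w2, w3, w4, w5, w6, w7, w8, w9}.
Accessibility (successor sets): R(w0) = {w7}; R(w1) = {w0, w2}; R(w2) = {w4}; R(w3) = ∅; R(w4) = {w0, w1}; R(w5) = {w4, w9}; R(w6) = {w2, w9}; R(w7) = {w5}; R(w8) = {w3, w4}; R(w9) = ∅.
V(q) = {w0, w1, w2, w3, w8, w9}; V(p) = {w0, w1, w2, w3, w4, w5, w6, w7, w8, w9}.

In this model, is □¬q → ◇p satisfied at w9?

At w9: □¬q is true, ◇p is false, so □¬q → ◇p is false.
  At w9: no accessible worlds, so □¬q holds vacuously.
  At w9: no accessible worlds, so ◇p is false.

No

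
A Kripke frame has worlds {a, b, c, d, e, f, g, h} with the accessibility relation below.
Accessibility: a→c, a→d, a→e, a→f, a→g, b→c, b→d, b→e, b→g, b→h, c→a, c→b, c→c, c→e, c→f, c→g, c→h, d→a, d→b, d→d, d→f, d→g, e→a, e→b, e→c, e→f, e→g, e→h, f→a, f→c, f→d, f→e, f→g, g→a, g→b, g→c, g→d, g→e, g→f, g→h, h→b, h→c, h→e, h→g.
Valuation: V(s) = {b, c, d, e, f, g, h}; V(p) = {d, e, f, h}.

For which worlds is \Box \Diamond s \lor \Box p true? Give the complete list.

Recall that \Box ψ holds at a world iff ψ holds at every accessible world, and \Diamond ψ holds iff ψ holds at some accessible world.
Let φ = \Box \Diamond s \lor \Box p. Evaluate φ at each world:
  a (successors {c, d, e, f, g}): φ is true.
  b (successors {c, d, e, g, h}): φ is true.
  c (successors {a, b, c, e, f, g, h}): φ is true.
  d (successors {a, b, d, f, g}): φ is true.
  e (successors {a, b, c, f, g, h}): φ is true.
  f (successors {a, c, d, e, g}): φ is true.
  g (successors {a, b, c, d, e, f, h}): φ is true.
  h (successors {b, c, e, g}): φ is true.
For instance, at b:
  At b: \Box \Diamond s is true, \Box p is false, so \Box \Diamond s \lor \Box p is true.
    At b: \Box \Diamond s requires \Diamond s at every successor {c, d, e, g, h}.
      At c: \Diamond s is true.
      At d: \Diamond s is true.
      At e: \Diamond s is true.
      At g: \Diamond s is true.
      At h: \Diamond s is true.
    So \Box \Diamond s is true at b.
    At b: \Box p requires p at every successor {c, d, e, g, h}.
      p fails at c, so \Box p is false at b.
Satisfying worlds: {a, b, c, d, e, f, g, h}

a, b, c, d, e, f, g, h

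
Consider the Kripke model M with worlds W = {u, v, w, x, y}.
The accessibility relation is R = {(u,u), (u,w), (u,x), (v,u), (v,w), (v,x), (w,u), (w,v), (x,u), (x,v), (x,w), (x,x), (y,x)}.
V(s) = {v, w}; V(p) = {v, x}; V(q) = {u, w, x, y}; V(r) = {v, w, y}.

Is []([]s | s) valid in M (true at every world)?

No

Let φ = []([]s | s). Evaluate φ at each world:
  u (successors {u, w, x}): φ is false.
  v (successors {u, w, x}): φ is false.
  w (successors {u, v}): φ is false.
  x (successors {u, v, w, x}): φ is false.
  y (successors {x}): φ is false.
Detail at u (counterexample):
  At u: []([]s | s) requires []s | s at every successor {u, w, x}.
    []s | s fails at u, so []([]s | s) is false at u.
      At u: []s is false, s is false, so []s | s is false.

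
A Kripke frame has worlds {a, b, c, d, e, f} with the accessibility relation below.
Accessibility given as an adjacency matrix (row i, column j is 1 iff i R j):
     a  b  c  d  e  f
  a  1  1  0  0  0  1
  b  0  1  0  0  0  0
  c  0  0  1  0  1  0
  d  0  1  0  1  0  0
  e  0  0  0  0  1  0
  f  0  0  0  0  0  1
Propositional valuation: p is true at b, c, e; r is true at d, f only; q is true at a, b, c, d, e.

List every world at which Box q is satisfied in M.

b, c, d, e

Let φ = Box q. Evaluate φ at each world:
  a (successors {a, b, f}): φ is false.
  b (successors {b}): φ is true.
  c (successors {c, e}): φ is true.
  d (successors {b, d}): φ is true.
  e (successors {e}): φ is true.
  f (successors {f}): φ is false.
For instance, at b:
  At b: Box q requires q at every successor {b}.
    At b: q is true.
  So Box q is true at b.
Satisfying worlds: {b, c, d, e}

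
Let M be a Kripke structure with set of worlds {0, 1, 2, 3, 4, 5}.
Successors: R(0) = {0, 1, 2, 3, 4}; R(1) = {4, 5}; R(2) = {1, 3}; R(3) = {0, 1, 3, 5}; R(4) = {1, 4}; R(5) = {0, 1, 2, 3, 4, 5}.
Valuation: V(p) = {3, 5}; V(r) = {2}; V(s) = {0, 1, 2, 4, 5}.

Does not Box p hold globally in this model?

Yes

Let φ = not Box p. Evaluate φ at each world:
  0 (successors {0, 1, 2, 3, 4}): φ is true.
  1 (successors {4, 5}): φ is true.
  2 (successors {1, 3}): φ is true.
  3 (successors {0, 1, 3, 5}): φ is true.
  4 (successors {1, 4}): φ is true.
  5 (successors {0, 1, 2, 3, 4, 5}): φ is true.
For instance, at 5:
  At 5: Box p is false, so not Box p is true.
    At 5: Box p requires p at every successor {0, 1, 2, 3, 4, 5}.
      p fails at 0, so Box p is false at 5.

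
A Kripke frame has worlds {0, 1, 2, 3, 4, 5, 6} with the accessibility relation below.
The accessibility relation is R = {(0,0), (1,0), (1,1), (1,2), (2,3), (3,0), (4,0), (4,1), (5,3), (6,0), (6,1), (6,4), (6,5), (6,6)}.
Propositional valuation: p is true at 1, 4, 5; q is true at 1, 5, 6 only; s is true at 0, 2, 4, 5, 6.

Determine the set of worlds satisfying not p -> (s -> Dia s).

Recall that Dia ψ holds at a world iff ψ holds at some accessible world.
Let φ = not p -> (s -> Dia s). Evaluate φ at each world:
  0 (successors {0}): φ is true.
  1 (successors {0, 1, 2}): φ is true.
  2 (successors {3}): φ is false.
  3 (successors {0}): φ is true.
  4 (successors {0, 1}): φ is true.
  5 (successors {3}): φ is true.
  6 (successors {0, 1, 4, 5, 6}): φ is true.
For instance, at 2:
  At 2: not p is true, s -> Dia s is false, so not p -> (s -> Dia s) is false.
    At 2: s is true, Dia s is false, so s -> Dia s is false.
      At 2: Dia s requires s at some successor in {3}.
        At 3: s is false.
      So Dia s is false at 2.
Satisfying worlds: {0, 1, 3, 4, 5, 6}

0, 1, 3, 4, 5, 6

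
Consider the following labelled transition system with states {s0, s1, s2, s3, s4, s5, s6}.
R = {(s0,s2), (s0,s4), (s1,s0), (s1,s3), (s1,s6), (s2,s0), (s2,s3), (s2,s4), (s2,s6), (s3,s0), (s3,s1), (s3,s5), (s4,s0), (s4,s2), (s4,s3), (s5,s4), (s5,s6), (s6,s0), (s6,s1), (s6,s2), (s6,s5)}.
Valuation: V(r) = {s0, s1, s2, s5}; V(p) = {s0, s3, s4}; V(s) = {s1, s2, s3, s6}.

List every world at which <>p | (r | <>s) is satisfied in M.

s0, s1, s2, s3, s4, s5, s6

Recall that <>ψ holds at a world iff ψ holds at some accessible world.
Let φ = <>p | (r | <>s). Evaluate φ at each world:
  s0 (successors {s2, s4}): φ is true.
  s1 (successors {s0, s3, s6}): φ is true.
  s2 (successors {s0, s3, s4, s6}): φ is true.
  s3 (successors {s0, s1, s5}): φ is true.
  s4 (successors {s0, s2, s3}): φ is true.
  s5 (successors {s4, s6}): φ is true.
  s6 (successors {s0, s1, s2, s5}): φ is true.
For instance, at s4:
  At s4: <>p is true, r | <>s is true, so <>p | (r | <>s) is true.
    At s4: <>p requires p at some successor in {s0, s2, s3}.
      p holds at s0, so <>p is true at s4.
    At s4: r is false, <>s is true, so r | <>s is true.
      At s4: <>s requires s at some successor in {s0, s2, s3}.
        s holds at s2, so <>s is true at s4.
Satisfying worlds: {s0, s1, s2, s3, s4, s5, s6}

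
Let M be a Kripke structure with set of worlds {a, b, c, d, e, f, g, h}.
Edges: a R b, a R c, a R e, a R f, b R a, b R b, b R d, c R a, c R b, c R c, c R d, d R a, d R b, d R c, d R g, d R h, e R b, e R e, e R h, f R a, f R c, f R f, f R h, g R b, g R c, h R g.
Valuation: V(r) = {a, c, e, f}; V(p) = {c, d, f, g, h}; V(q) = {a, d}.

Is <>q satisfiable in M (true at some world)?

Let φ = <>q. Evaluate φ at each world:
  a (successors {b, c, e, f}): φ is false.
  b (successors {a, b, d}): φ is true.
  c (successors {a, b, c, d}): φ is true.
  d (successors {a, b, c, g, h}): φ is true.
  e (successors {b, e, h}): φ is false.
  f (successors {a, c, f, h}): φ is true.
  g (successors {b, c}): φ is false.
  h (successors {g}): φ is false.
Detail at b (witness):
  At b: <>q requires q at some successor in {a, b, d}.
    q holds at a, so <>q is true at b.

Yes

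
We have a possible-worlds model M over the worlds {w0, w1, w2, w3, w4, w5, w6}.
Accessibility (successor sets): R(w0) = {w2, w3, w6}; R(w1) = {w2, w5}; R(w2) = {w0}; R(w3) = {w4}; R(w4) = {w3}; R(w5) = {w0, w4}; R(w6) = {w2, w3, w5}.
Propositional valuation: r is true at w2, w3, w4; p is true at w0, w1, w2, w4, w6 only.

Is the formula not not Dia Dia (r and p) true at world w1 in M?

Recall that Dia ψ holds at a world iff ψ holds at some accessible world.
At w1: not Dia Dia (r and p) is false, so not not Dia Dia (r and p) is true.
  At w1: Dia Dia (r and p) is true, so not Dia Dia (r and p) is false.
    At w1: Dia Dia (r and p) requires Dia (r and p) at some successor in {w2, w5}.
      Dia (r and p) holds at w5, so Dia Dia (r and p) is true at w1.

Yes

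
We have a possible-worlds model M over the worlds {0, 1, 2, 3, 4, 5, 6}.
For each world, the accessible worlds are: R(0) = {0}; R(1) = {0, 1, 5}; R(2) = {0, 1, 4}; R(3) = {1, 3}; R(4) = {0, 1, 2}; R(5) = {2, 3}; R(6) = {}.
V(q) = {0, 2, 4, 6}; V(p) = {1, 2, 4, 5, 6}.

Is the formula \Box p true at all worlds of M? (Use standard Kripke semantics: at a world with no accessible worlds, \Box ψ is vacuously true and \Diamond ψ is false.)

Let φ = \Box p. Evaluate φ at each world:
  0 (successors {0}): φ is false.
  1 (successors {0, 1, 5}): φ is false.
  2 (successors {0, 1, 4}): φ is false.
  3 (successors {1, 3}): φ is false.
  4 (successors {0, 1, 2}): φ is false.
  5 (successors {2, 3}): φ is false.
  6 (successors ∅): φ is true.
Detail at 0 (counterexample):
  At 0: \Box p requires p at every successor {0}.
    p fails at 0, so \Box p is false at 0.

No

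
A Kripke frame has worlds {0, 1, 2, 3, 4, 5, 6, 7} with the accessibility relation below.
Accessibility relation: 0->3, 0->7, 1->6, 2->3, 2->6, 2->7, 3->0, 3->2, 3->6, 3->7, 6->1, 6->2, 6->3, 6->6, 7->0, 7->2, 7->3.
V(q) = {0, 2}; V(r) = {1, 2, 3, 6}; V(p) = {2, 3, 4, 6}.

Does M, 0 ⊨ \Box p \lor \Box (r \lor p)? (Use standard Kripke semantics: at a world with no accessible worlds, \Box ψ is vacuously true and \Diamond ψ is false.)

No

At 0: \Box p is false, \Box (r \lor p) is false, so \Box p \lor \Box (r \lor p) is false.
  At 0: \Box p requires p at every successor {3, 7}.
    p fails at 7, so \Box p is false at 0.
  At 0: \Box (r \lor p) requires r \lor p at every successor {3, 7}.
    r \lor p fails at 7, so \Box (r \lor p) is false at 0.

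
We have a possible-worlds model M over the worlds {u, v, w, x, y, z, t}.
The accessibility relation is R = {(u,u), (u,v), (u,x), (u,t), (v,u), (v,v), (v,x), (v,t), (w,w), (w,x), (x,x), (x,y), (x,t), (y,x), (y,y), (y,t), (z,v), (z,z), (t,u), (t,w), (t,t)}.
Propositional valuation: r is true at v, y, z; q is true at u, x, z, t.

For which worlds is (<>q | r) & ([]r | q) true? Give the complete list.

Let φ = (<>q | r) & ([]r | q). Evaluate φ at each world:
  u (successors {u, v, x, t}): φ is true.
  v (successors {u, v, x, t}): φ is false.
  w (successors {w, x}): φ is false.
  x (successors {x, y, t}): φ is true.
  y (successors {x, y, t}): φ is false.
  z (successors {v, z}): φ is true.
  t (successors {u, w, t}): φ is true.
For instance, at t:
  At t: <>q | r is true, []r | q is true, so (<>q | r) & ([]r | q) is true.
    At t: <>q is true, r is false, so <>q | r is true.
      At t: <>q requires q at some successor in {u, w, t}.
        q holds at u, so <>q is true at t.
    At t: []r is false, q is true, so []r | q is true.
      At t: []r requires r at every successor {u, w, t}.
        r fails at u, so []r is false at t.
Satisfying worlds: {u, x, z, t}

u, x, z, t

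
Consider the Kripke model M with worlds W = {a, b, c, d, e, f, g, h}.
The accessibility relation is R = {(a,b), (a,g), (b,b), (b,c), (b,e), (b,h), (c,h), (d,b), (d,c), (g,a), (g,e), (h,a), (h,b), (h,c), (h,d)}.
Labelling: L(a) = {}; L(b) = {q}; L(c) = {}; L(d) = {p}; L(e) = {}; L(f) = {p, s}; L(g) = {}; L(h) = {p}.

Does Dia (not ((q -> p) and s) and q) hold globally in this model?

Let φ = Dia (not ((q -> p) and s) and q). Evaluate φ at each world:
  a (successors {b, g}): φ is true.
  b (successors {b, c, e, h}): φ is true.
  c (successors {h}): φ is false.
  d (successors {b, c}): φ is true.
  e (successors ∅): φ is false.
  f (successors ∅): φ is false.
  g (successors {a, e}): φ is false.
  h (successors {a, b, c, d}): φ is true.
Detail at c (counterexample):
  At c: Dia (not ((q -> p) and s) and q) requires not ((q -> p) and s) and q at some successor in {h}.
    At h: not ((q -> p) and s) and q is false.
  So Dia (not ((q -> p) and s) and q) is false at c.

No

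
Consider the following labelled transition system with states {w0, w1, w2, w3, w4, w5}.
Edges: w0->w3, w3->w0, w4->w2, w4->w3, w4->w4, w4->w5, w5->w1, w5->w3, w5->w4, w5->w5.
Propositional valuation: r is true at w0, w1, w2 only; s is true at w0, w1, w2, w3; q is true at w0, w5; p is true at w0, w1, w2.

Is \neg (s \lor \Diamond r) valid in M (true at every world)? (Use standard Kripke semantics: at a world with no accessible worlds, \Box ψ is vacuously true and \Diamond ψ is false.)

No

Recall that \Diamond ψ holds at a world iff ψ holds at some accessible world.
Let φ = \neg (s \lor \Diamond r). Evaluate φ at each world:
  w0 (successors {w3}): φ is false.
  w1 (successors ∅): φ is false.
  w2 (successors ∅): φ is false.
  w3 (successors {w0}): φ is false.
  w4 (successors {w2, w3, w4, w5}): φ is false.
  w5 (successors {w1, w3, w4, w5}): φ is false.
Detail at w0 (counterexample):
  At w0: s \lor \Diamond r is true, so \neg (s \lor \Diamond r) is false.
    At w0: s is true, \Diamond r is false, so s \lor \Diamond r is true.
      At w0: \Diamond r requires r at some successor in {w3}.
        At w3: r is false.
      So \Diamond r is false at w0.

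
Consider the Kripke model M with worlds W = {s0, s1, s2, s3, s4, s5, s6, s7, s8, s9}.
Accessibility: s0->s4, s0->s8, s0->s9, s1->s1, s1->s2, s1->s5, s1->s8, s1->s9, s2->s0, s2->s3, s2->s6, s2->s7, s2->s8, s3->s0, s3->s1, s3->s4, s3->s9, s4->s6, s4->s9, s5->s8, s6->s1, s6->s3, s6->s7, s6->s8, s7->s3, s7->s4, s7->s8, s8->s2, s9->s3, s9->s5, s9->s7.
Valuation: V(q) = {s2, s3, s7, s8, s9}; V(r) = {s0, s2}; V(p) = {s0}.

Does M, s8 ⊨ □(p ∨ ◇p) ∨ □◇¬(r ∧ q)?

Yes

Recall that □ψ holds at a world iff ψ holds at every accessible world, and ◇ψ holds iff ψ holds at some accessible world.
At s8: □(p ∨ ◇p) is true, □◇¬(r ∧ q) is true, so □(p ∨ ◇p) ∨ □◇¬(r ∧ q) is true.
  At s8: □(p ∨ ◇p) requires p ∨ ◇p at every successor {s2}.
      At s2: p is false, ◇p is true, so p ∨ ◇p is true.
  So □(p ∨ ◇p) is true at s8.
  At s8: □◇¬(r ∧ q) requires ◇¬(r ∧ q) at every successor {s2}.
      At s2: ◇¬(r ∧ q) requires ¬(r ∧ q) at some successor in {s0, s3, s6, s7, s8}.
        ¬(r ∧ q) holds at s0, so ◇¬(r ∧ q) is true at s2.
  So □◇¬(r ∧ q) is true at s8.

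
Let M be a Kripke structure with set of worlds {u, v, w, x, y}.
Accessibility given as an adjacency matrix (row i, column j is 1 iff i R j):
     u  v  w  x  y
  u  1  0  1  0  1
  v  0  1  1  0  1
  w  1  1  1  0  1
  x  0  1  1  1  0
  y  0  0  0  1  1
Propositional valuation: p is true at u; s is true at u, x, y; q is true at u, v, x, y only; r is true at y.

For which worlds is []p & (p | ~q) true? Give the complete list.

Let φ = []p & (p | ~q). Evaluate φ at each world:
  u (successors {u, w, y}): φ is false.
  v (successors {v, w, y}): φ is false.
  w (successors {u, v, w, y}): φ is false.
  x (successors {v, w, x}): φ is false.
  y (successors {x, y}): φ is false.
For instance, at y:
  At y: []p is false, p | ~q is false, so []p & (p | ~q) is false.
    At y: []p requires p at every successor {x, y}.
      p fails at x, so []p is false at y.
Satisfying worlds: none.

none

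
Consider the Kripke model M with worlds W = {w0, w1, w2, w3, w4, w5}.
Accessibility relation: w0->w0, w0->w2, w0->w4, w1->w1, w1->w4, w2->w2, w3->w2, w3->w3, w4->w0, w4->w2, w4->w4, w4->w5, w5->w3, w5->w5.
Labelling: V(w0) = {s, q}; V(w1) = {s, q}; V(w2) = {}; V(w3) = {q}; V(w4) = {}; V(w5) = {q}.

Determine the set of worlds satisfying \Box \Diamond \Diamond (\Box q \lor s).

Let φ = \Box \Diamond \Diamond (\Box q \lor s). Evaluate φ at each world:
  w0 (successors {w0, w2, w4}): φ is false.
  w1 (successors {w1, w4}): φ is true.
  w2 (successors {w2}): φ is false.
  w3 (successors {w2, w3}): φ is false.
  w4 (successors {w0, w2, w4, w5}): φ is false.
  w5 (successors {w3, w5}): φ is false.
For instance, at w5:
  At w5: \Box \Diamond \Diamond (\Box q \lor s) requires \Diamond \Diamond (\Box q \lor s) at every successor {w3, w5}.
    \Diamond \Diamond (\Box q \lor s) fails at w3, so \Box \Diamond \Diamond (\Box q \lor s) is false at w5.
      At w3: \Diamond \Diamond (\Box q \lor s) requires \Diamond (\Box q \lor s) at some successor in {w2, w3}.
        At w2: \Diamond (\Box q \lor s) is false.
        At w3: \Diamond (\Box q \lor s) is false.
      So \Diamond \Diamond (\Box q \lor s) is false at w3.
Satisfying worlds: {w1}

w1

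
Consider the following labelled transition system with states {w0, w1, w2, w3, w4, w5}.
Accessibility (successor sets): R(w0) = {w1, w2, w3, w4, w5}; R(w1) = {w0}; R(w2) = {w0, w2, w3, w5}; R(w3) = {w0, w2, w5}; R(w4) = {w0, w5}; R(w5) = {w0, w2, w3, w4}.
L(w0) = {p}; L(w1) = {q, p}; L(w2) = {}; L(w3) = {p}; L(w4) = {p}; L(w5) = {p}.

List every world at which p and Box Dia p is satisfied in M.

w0, w1, w3, w4, w5

Let φ = p and Box Dia p. Evaluate φ at each world:
  w0 (successors {w1, w2, w3, w4, w5}): φ is true.
  w1 (successors {w0}): φ is true.
  w2 (successors {w0, w2, w3, w5}): φ is false.
  w3 (successors {w0, w2, w5}): φ is true.
  w4 (successors {w0, w5}): φ is true.
  w5 (successors {w0, w2, w3, w4}): φ is true.
For instance, at w1:
  At w1: p is true, Box Dia p is true, so p and Box Dia p is true.
    At w1: Box Dia p requires Dia p at every successor {w0}.
      At w0: Dia p is true.
    So Box Dia p is true at w1.
Satisfying worlds: {w0, w1, w3, w4, w5}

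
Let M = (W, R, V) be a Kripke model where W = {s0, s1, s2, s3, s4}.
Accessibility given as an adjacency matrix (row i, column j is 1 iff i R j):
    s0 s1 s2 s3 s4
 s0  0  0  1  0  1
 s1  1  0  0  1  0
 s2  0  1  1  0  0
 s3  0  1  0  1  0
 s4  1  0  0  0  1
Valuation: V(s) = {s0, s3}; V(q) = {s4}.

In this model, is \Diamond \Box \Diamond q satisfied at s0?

Yes

At s0: \Diamond \Box \Diamond q requires \Box \Diamond q at some successor in {s2, s4}.
  \Box \Diamond q holds at s4, so \Diamond \Box \Diamond q is true at s0.
    At s4: \Box \Diamond q requires \Diamond q at every successor {s0, s4}.
      At s0: \Diamond q is true.
      At s4: \Diamond q is true.
    So \Box \Diamond q is true at s4.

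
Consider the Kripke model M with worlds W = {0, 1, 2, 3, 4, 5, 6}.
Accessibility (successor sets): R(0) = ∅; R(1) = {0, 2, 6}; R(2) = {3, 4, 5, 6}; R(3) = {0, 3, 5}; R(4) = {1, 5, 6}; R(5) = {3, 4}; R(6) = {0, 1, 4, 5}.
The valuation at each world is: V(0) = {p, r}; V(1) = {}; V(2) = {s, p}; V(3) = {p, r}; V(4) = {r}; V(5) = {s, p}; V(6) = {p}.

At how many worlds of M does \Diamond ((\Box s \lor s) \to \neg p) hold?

6

Let φ = \Diamond ((\Box s \lor s) \to \neg p). Evaluate φ at each world:
  0 (successors ∅): φ is false.
  1 (successors {0, 2, 6}): φ is true.
  2 (successors {3, 4, 5, 6}): φ is true.
  3 (successors {0, 3, 5}): φ is true.
  4 (successors {1, 5, 6}): φ is true.
  5 (successors {3, 4}): φ is true.
  6 (successors {0, 1, 4, 5}): φ is true.
For instance, at 2:
  At 2: \Diamond ((\Box s \lor s) \to \neg p) requires (\Box s \lor s) \to \neg p at some successor in {3, 4, 5, 6}.
    (\Box s \lor s) \to \neg p holds at 3, so \Diamond ((\Box s \lor s) \to \neg p) is true at 2.
      At 3: \Box s \lor s is false, \neg p is false, so (\Box s \lor s) \to \neg p is true.
Satisfying worlds: {1, 2, 3, 4, 5, 6}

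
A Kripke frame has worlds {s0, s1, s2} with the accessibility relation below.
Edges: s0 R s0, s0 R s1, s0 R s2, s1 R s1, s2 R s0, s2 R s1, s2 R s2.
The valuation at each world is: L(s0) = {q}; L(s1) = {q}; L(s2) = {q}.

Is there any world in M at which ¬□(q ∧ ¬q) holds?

Yes

Let φ = ¬□(q ∧ ¬q). Evaluate φ at each world:
  s0 (successors {s0, s1, s2}): φ is true.
  s1 (successors {s1}): φ is true.
  s2 (successors {s0, s1, s2}): φ is true.
Detail at s0 (witness):
  At s0: □(q ∧ ¬q) is false, so ¬□(q ∧ ¬q) is true.
    At s0: □(q ∧ ¬q) requires q ∧ ¬q at every successor {s0, s1, s2}.
      q ∧ ¬q fails at s0, so □(q ∧ ¬q) is false at s0.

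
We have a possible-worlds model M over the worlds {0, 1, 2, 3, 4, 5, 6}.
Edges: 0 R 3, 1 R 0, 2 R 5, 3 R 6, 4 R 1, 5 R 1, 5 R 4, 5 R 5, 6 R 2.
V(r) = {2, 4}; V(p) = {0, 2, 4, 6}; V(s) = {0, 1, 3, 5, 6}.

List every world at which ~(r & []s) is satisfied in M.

Let φ = ~(r & []s). Evaluate φ at each world:
  0 (successors {3}): φ is true.
  1 (successors {0}): φ is true.
  2 (successors {5}): φ is false.
  3 (successors {6}): φ is true.
  4 (successors {1}): φ is false.
  5 (successors {1, 4, 5}): φ is true.
  6 (successors {2}): φ is true.
For instance, at 4:
  At 4: r & []s is true, so ~(r & []s) is false.
    At 4: r is true, []s is true, so r & []s is true.
      At 4: []s requires s at every successor {1}.
        At 1: s is true.
      So []s is true at 4.
Satisfying worlds: {0, 1, 3, 5, 6}

0, 1, 3, 5, 6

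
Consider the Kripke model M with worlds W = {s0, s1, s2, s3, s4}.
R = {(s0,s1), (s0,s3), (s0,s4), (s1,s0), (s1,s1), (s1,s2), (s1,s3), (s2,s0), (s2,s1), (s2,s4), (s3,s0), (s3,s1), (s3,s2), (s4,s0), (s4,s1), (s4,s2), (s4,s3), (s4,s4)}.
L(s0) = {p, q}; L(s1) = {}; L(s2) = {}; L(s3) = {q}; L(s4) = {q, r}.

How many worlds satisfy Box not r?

Let φ = Box not r. Evaluate φ at each world:
  s0 (successors {s1, s3, s4}): φ is false.
  s1 (successors {s0, s1, s2, s3}): φ is true.
  s2 (successors {s0, s1, s4}): φ is false.
  s3 (successors {s0, s1, s2}): φ is true.
  s4 (successors {s0, s1, s2, s3, s4}): φ is false.
For instance, at s4:
  At s4: Box not r requires not r at every successor {s0, s1, s2, s3, s4}.
    not r fails at s4, so Box not r is false at s4.
Satisfying worlds: {s1, s3}

2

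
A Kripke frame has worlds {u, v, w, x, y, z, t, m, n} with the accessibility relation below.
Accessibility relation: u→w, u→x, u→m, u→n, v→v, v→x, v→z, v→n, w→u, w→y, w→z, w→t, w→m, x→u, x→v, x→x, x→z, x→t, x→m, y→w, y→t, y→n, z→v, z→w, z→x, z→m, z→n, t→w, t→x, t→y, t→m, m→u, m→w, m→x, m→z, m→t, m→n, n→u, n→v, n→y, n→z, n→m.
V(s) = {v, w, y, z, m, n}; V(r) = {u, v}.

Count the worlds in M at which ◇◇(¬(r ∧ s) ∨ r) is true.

Let φ = ◇◇(¬(r ∧ s) ∨ r). Evaluate φ at each world:
  u (successors {w, x, m, n}): φ is true.
  v (successors {v, x, z, n}): φ is true.
  w (successors {u, y, z, t, m}): φ is true.
  x (successors {u, v, x, z, t, m}): φ is true.
  y (successors {w, t, n}): φ is true.
  z (successors {v, w, x, m, n}): φ is true.
  t (successors {w, x, y, m}): φ is true.
  m (successors {u, w, x, z, t, n}): φ is true.
  n (successors {u, v, y, z, m}): φ is true.
For instance, at u:
  At u: ◇◇(¬(r ∧ s) ∨ r) requires ◇(¬(r ∧ s) ∨ r) at some successor in {w, x, m, n}.
    ◇(¬(r ∧ s) ∨ r) holds at w, so ◇◇(¬(r ∧ s) ∨ r) is true at u.
      At w: ◇(¬(r ∧ s) ∨ r) requires ¬(r ∧ s) ∨ r at some successor in {u, y, z, t, m}.
        ¬(r ∧ s) ∨ r holds at u, so ◇(¬(r ∧ s) ∨ r) is true at w.
Satisfying worlds: {u, v, w, x, y, z, t, m, n}

9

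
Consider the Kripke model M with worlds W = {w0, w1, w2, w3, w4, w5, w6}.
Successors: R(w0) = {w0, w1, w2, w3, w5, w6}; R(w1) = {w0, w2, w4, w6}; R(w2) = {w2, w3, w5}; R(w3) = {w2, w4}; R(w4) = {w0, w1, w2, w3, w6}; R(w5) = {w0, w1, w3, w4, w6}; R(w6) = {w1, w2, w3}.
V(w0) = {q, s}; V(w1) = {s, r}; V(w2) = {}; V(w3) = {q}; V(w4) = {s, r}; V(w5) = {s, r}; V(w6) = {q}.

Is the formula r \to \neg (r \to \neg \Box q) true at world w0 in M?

Recall that \Box ψ holds at a world iff ψ holds at every accessible world, and \Diamond ψ holds iff ψ holds at some accessible world.
At w0: r is false, \neg (r \to \neg \Box q) is false, so r \to \neg (r \to \neg \Box q) is true.
  At w0: r \to \neg \Box q is true, so \neg (r \to \neg \Box q) is false.
    At w0: r is false, \neg \Box q is true, so r \to \neg \Box q is true.
      At w0: \Box q is false, so \neg \Box q is true.

Yes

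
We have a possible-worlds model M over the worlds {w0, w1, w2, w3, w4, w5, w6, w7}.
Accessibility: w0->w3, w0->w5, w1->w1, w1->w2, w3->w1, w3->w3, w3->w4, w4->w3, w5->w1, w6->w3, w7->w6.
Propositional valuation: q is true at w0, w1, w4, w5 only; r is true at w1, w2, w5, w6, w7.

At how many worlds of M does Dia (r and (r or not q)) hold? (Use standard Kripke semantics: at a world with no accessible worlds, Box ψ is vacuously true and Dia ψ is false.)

Let φ = Dia (r and (r or not q)). Evaluate φ at each world:
  w0 (successors {w3, w5}): φ is true.
  w1 (successors {w1, w2}): φ is true.
  w2 (successors ∅): φ is false.
  w3 (successors {w1, w3, w4}): φ is true.
  w4 (successors {w3}): φ is false.
  w5 (successors {w1}): φ is true.
  w6 (successors {w3}): φ is false.
  w7 (successors {w6}): φ is true.
For instance, at w6:
  At w6: Dia (r and (r or not q)) requires r and (r or not q) at some successor in {w3}.
    At w3: r and (r or not q) is false.
  So Dia (r and (r or not q)) is false at w6.
Satisfying worlds: {w0, w1, w3, w5, w7}

5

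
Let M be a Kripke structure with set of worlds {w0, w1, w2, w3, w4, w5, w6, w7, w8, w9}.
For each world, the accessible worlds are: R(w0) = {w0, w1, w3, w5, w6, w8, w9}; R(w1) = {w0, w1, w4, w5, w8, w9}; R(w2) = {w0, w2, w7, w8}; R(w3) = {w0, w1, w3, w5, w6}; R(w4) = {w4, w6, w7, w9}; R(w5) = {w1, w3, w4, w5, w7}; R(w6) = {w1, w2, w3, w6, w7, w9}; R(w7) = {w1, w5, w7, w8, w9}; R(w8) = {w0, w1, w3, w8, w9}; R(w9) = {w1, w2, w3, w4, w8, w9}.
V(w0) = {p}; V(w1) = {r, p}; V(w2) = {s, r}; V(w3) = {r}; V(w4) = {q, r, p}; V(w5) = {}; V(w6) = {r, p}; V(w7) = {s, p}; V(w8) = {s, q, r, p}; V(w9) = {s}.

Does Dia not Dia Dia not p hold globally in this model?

Let φ = Dia not Dia Dia not p. Evaluate φ at each world:
  w0 (successors {w0, w1, w3, w5, w6, w8, w9}): φ is false.
  w1 (successors {w0, w1, w4, w5, w8, w9}): φ is false.
  w2 (successors {w0, w2, w7, w8}): φ is false.
  w3 (successors {w0, w1, w3, w5, w6}): φ is false.
  w4 (successors {w4, w6, w7, w9}): φ is false.
  w5 (successors {w1, w3, w4, w5, w7}): φ is false.
  w6 (successors {w1, w2, w3, w6, w7, w9}): φ is false.
  w7 (successors {w1, w5, w7, w8, w9}): φ is false.
  w8 (successors {w0, w1, w3, w8, w9}): φ is false.
  w9 (successors {w1, w2, w3, w4, w8, w9}): φ is false.
Detail at w0 (counterexample):
  At w0: Dia not Dia Dia not p requires not Dia Dia not p at some successor in {w0, w1, w3, w5, w6, w8, w9}.
    At w0: not Dia Dia not p is false.
    At w1: not Dia Dia not p is false.
    At w3: not Dia Dia not p is false.
    At w5: not Dia Dia not p is false.
    At w6: not Dia Dia not p is false.
    At w8: not Dia Dia not p is false.
    At w9: not Dia Dia not p is false.
  So Dia not Dia Dia not p is false at w0.

No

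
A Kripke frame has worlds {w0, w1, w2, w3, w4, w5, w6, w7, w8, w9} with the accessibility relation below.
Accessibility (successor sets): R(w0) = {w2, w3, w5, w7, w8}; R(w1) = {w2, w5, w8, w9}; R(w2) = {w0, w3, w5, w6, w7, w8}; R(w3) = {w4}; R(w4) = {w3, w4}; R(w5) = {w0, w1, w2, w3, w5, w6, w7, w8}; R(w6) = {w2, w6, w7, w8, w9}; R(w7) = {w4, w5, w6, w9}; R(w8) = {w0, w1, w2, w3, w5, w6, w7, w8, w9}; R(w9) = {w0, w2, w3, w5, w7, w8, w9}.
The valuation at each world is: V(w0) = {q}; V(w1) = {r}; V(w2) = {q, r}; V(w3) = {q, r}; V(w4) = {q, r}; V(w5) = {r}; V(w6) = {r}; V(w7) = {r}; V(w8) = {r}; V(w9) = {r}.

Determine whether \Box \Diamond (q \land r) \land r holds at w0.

At w0: \Box \Diamond (q \land r) is true, r is false, so \Box \Diamond (q \land r) \land r is false.
  At w0: \Box \Diamond (q \land r) requires \Diamond (q \land r) at every successor {w2, w3, w5, w7, w8}.
    At w2: \Diamond (q \land r) is true.
    At w3: \Diamond (q \land r) is true.
    At w5: \Diamond (q \land r) is true.
    At w7: \Diamond (q \land r) is true.
    At w8: \Diamond (q \land r) is true.
  So \Box \Diamond (q \land r) is true at w0.

No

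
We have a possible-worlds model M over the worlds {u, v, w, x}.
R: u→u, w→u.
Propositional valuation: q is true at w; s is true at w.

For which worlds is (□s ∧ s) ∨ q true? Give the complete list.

Let φ = (□s ∧ s) ∨ q. Evaluate φ at each world:
  u (successors {u}): φ is false.
  v (successors ∅): φ is false.
  w (successors {u}): φ is true.
  x (successors ∅): φ is false.
For instance, at u:
  At u: □s ∧ s is false, q is false, so (□s ∧ s) ∨ q is false.
    At u: □s is false, s is false, so □s ∧ s is false.
      At u: □s requires s at every successor {u}.
        s fails at u, so □s is false at u.
Satisfying worlds: {w}

w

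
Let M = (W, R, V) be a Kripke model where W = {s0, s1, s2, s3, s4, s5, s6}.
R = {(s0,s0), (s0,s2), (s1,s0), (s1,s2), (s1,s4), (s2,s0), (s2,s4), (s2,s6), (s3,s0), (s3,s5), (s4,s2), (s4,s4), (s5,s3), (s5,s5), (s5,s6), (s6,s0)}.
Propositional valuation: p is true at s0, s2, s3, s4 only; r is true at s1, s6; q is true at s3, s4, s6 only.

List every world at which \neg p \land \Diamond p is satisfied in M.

s1, s5, s6

Let φ = \neg p \land \Diamond p. Evaluate φ at each world:
  s0 (successors {s0, s2}): φ is false.
  s1 (successors {s0, s2, s4}): φ is true.
  s2 (successors {s0, s4, s6}): φ is false.
  s3 (successors {s0, s5}): φ is false.
  s4 (successors {s2, s4}): φ is false.
  s5 (successors {s3, s5, s6}): φ is true.
  s6 (successors {s0}): φ is true.
For instance, at s2:
  At s2: \neg p is false, \Diamond p is true, so \neg p \land \Diamond p is false.
    At s2: \Diamond p requires p at some successor in {s0, s4, s6}.
      p holds at s0, so \Diamond p is true at s2.
Satisfying worlds: {s1, s5, s6}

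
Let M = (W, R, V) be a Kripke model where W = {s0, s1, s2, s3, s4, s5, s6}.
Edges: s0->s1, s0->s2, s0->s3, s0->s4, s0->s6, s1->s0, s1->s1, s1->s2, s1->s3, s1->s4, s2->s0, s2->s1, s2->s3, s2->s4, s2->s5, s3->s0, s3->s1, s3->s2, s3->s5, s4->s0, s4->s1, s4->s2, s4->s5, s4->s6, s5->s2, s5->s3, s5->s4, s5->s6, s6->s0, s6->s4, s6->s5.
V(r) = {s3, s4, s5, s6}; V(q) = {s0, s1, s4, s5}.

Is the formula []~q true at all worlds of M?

No

Let φ = []~q. Evaluate φ at each world:
  s0 (successors {s1, s2, s3, s4, s6}): φ is false.
  s1 (successors {s0, s1, s2, s3, s4}): φ is false.
  s2 (successors {s0, s1, s3, s4, s5}): φ is false.
  s3 (successors {s0, s1, s2, s5}): φ is false.
  s4 (successors {s0, s1, s2, s5, s6}): φ is false.
  s5 (successors {s2, s3, s4, s6}): φ is false.
  s6 (successors {s0, s4, s5}): φ is false.
Detail at s0 (counterexample):
  At s0: []~q requires ~q at every successor {s1, s2, s3, s4, s6}.
    ~q fails at s1, so []~q is false at s0.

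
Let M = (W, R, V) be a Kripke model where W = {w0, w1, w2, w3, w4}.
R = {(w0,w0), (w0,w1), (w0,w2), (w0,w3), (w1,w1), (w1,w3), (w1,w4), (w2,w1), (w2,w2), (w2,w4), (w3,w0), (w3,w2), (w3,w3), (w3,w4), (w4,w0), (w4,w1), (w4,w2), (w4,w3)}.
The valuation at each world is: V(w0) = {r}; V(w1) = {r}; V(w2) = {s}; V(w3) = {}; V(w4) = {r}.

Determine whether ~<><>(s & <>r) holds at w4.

No

At w4: <><>(s & <>r) is true, so ~<><>(s & <>r) is false.
  At w4: <><>(s & <>r) requires <>(s & <>r) at some successor in {w0, w1, w2, w3}.
    <>(s & <>r) holds at w0, so <><>(s & <>r) is true at w4.
      At w0: <>(s & <>r) requires s & <>r at some successor in {w0, w1, w2, w3}.
        s & <>r holds at w2, so <>(s & <>r) is true at w0.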